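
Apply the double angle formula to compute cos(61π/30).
cos(61π/30) = cos²61π/60 - sin²61π/60 = 0.9945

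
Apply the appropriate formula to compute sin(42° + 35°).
sin(42° + 35°) = sin 42° cos 35° + cos 42° sin 35° = 0.9744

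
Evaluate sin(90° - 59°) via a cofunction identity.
sin(90° - 59°) = cos(59°) = 0.515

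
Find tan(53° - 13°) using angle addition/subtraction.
tan(53° - 13°) = (tan 53° - tan 13°)/(1 + tan 53° tan 13°) = 0.8391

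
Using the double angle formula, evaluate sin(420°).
sin(420°) = 2 sin 210° cos 210° = √3/2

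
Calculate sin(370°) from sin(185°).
sin(370°) = 2 sin 185° cos 185° = 0.1736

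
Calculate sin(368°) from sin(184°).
sin(368°) = 2 sin 184° cos 184° = 0.1392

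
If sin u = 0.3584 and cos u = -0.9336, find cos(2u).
cos(2u) = cos²u - sin²u = 0.7432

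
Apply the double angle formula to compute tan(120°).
tan(120°) = 2 tan 60° / (1 - tan²60°) = -√3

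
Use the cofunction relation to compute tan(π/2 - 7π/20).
tan(π/2 - 7π/20) = cot(7π/20) = 0.5095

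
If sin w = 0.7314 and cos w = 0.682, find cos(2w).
cos(2w) = cos²w - sin²w = -0.06982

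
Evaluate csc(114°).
csc(114°) = 1.095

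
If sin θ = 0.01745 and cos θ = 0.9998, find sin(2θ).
sin(2θ) = 2 sin θ cos θ = 0.03489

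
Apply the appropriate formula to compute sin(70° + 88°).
sin(70° + 88°) = sin 70° cos 88° + cos 70° sin 88° = 0.3746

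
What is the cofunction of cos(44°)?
cos(44°) = sin(90° - 44°) = sin(46°)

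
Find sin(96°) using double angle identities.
sin(96°) = 2 sin 48° cos 48° = 0.9945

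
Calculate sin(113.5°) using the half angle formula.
sin(113.5°) = √((1 - cos 227°)/2) = 0.9171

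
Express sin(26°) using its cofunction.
sin(26°) = cos(90° - 26°) = cos(64°)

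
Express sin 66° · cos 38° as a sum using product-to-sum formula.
sin 66° cos 38° = (1/2)[sin(66°+38°) + sin(66°-38°)]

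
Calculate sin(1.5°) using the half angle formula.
sin(1.5°) = √((1 - cos 3°)/2) = 0.02618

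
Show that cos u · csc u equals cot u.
LHS = cos u · (1/sin u) = cos u/sin u = cot u = RHS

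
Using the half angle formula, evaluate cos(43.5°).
cos(43.5°) = √((1 + cos 87°)/2) = 0.7254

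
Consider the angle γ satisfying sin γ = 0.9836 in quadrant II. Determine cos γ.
cos γ = ±√(1 - sin²γ) = -0.1804 (negative in QII)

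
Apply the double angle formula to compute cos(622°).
cos(622°) = 1 - 2sin²311° = -0.1392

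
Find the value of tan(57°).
tan(57°) = 1.54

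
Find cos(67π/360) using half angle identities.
cos(67π/360) = √((1 + cos 67π/180)/2) = 0.8339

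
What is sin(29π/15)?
sin(29π/15) = -0.2079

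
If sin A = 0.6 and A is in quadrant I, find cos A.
cos A = 0.8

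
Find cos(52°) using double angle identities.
cos(52°) = cos²26° - sin²26° = 0.6157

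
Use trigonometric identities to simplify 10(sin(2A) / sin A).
10(sin(2A) / sin A) = 10(2 cos A) (using Double angle)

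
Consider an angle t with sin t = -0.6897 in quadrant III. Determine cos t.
cos t = ±√(1 - sin²t) = -0.7241 (negative in QIII)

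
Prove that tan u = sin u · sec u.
RHS = sin u · (1/cos u) = sin u/cos u = tan u = LHS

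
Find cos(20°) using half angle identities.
cos(20°) = √((1 + cos 40°)/2) = 0.9397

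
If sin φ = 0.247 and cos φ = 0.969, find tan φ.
tan φ = sin φ / cos φ = 0.2549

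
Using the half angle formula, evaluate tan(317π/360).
tan(317π/360) = sin 317π/180 / (1 + cos 317π/180) = -0.3939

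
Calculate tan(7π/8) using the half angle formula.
tan(7π/8) = sin 7π/4 / (1 + cos 7π/4) = -0.4142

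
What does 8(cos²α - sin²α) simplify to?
8(cos²α - sin²α) = 8(cos(2α)) (using Double angle)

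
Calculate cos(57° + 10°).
cos(57° + 10°) = cos 57° cos 10° - sin 57° sin 10° = 0.3907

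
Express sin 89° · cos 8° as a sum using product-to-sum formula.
sin 89° cos 8° = (1/2)[sin(89°+8°) + sin(89°-8°)]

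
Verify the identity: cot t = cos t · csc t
RHS = cos t · (1/sin t) = cos t/sin t = cot t = LHS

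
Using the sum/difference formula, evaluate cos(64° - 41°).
cos(64° - 41°) = cos 64° cos 41° + sin 64° sin 41° = 0.9205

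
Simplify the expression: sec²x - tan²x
sec²x - tan²x = 1 (using Pythagorean identity)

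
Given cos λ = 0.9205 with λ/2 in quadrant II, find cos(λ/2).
cos(λ/2) = ±√((1 + cos λ)/2); negative since λ/2 ∈ QII, so cos(λ/2) = -0.9799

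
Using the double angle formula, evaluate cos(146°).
cos(146°) = cos²73° - sin²73° = -0.829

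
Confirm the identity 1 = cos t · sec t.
RHS = cos t · (1/cos t) = 1 = LHS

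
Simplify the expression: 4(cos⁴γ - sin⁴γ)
4(cos⁴γ - sin⁴γ) = 4(cos(2γ)) (using Factoring + double angle)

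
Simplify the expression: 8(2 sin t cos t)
8(2 sin t cos t) = 8(sin(2t)) (using Double angle)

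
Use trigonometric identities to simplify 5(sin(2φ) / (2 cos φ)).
5(sin(2φ) / (2 cos φ)) = 5(sin φ) (using Double angle)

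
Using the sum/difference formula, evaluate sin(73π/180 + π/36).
sin(73π/180 + π/36) = sin 73π/180 cos π/36 + cos 73π/180 sin π/36 = 0.9781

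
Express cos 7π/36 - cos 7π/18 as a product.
cos 7π/36 - cos 7π/18 = -2 sin(7π/24) sin(-7π/72)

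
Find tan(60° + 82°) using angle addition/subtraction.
tan(60° + 82°) = (tan 60° + tan 82°)/(1 - tan 60° tan 82°) = -0.7813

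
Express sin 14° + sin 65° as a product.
sin 14° + sin 65° = 2 sin(39.5°) cos(-25.5°)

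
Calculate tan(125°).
tan(125°) = -1.428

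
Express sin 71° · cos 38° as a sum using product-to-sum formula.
sin 71° cos 38° = (1/2)[sin(71°+38°) + sin(71°-38°)]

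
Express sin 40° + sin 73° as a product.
sin 40° + sin 73° = 2 sin(56.5°) cos(-16.5°)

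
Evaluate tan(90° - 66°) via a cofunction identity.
tan(90° - 66°) = cot(66°) = 0.4452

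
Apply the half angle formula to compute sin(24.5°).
sin(24.5°) = √((1 - cos 49°)/2) = 0.4147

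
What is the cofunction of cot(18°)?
cot(18°) = tan(90° - 18°) = tan(72°)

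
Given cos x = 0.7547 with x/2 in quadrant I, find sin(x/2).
sin(x/2) = ±√((1 - cos x)/2); positive since x/2 ∈ QI, so sin(x/2) = 0.3502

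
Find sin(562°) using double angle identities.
sin(562°) = 2 sin 281° cos 281° = -0.3746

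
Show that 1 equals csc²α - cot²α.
RHS = 1/sin²α - cos²α/sin²α = (1 - cos²α)/sin²α = sin²α/sin²α = 1 = LHS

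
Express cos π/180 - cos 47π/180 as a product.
cos π/180 - cos 47π/180 = -2 sin(2π/15) sin(-23π/180)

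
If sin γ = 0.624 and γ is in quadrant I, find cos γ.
cos γ = 0.7814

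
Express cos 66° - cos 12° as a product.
cos 66° - cos 12° = -2 sin(39°) sin(27°)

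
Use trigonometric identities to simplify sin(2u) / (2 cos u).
sin(2u) / (2 cos u) = sin u (using Double angle)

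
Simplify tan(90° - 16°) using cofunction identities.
tan(90° - 16°) = cot(16°)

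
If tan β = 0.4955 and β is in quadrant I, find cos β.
cos β = 0.896 (using tan²β + 1 = sec²β)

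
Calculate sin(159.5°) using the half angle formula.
sin(159.5°) = √((1 - cos 319°)/2) = 0.3502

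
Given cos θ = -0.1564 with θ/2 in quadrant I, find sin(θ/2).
sin(θ/2) = ±√((1 - cos θ)/2); positive since θ/2 ∈ QI, so sin(θ/2) = 0.7604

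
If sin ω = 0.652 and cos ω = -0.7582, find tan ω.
tan ω = sin ω / cos ω = -0.8599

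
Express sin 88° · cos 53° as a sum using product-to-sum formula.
sin 88° cos 53° = (1/2)[sin(88°+53°) + sin(88°-53°)]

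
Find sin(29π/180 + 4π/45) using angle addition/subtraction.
sin(29π/180 + 4π/45) = sin 29π/180 cos 4π/45 + cos 29π/180 sin 4π/45 = √2/2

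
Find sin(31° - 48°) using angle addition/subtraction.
sin(31° - 48°) = sin 31° cos 48° - cos 31° sin 48° = -0.2924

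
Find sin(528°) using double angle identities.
sin(528°) = 2 sin 264° cos 264° = 0.2079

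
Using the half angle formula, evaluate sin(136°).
sin(136°) = √((1 - cos 272°)/2) = 0.6947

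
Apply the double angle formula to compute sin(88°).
sin(88°) = 2 sin 44° cos 44° = 0.9994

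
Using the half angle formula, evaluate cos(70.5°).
cos(70.5°) = √((1 + cos 141°)/2) = 0.3338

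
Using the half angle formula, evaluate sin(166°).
sin(166°) = √((1 - cos 332°)/2) = 0.2419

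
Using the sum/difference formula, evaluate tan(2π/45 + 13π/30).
tan(2π/45 + 13π/30) = (tan 2π/45 + tan 13π/30)/(1 - tan 2π/45 tan 13π/30) = 14.3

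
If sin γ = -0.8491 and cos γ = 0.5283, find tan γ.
tan γ = sin γ / cos γ = -1.607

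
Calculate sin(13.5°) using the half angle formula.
sin(13.5°) = √((1 - cos 27°)/2) = 0.2334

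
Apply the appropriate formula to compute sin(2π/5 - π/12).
sin(2π/5 - π/12) = sin 2π/5 cos π/12 - cos 2π/5 sin π/12 = 0.8387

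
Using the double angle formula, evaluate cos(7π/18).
cos(7π/18) = cos²7π/36 - sin²7π/36 = 0.342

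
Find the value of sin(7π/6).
sin(7π/6) = -1/2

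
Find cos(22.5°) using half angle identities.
cos(22.5°) = √((1 + cos 45°)/2) = √(2+√2)/2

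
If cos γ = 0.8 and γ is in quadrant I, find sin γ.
sin γ = 0.6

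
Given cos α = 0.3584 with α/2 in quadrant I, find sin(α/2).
sin(α/2) = ±√((1 - cos α)/2); positive since α/2 ∈ QI, so sin(α/2) = 0.5664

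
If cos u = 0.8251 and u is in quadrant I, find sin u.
sin u = 0.565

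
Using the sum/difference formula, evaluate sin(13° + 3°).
sin(13° + 3°) = sin 13° cos 3° + cos 13° sin 3° = 0.2756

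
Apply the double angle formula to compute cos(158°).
cos(158°) = cos²79° - sin²79° = -0.9272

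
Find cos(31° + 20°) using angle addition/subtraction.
cos(31° + 20°) = cos 31° cos 20° - sin 31° sin 20° = 0.6293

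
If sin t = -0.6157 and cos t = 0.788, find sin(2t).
sin(2t) = 2 sin t cos t = -0.9703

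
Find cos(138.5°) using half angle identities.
cos(138.5°) = -√((1 + cos 277°)/2) = -0.749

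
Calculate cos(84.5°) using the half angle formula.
cos(84.5°) = √((1 + cos 169°)/2) = 0.09585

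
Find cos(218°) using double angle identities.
cos(218°) = cos²109° - sin²109° = -0.788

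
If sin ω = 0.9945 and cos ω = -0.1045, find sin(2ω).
sin(2ω) = 2 sin ω cos ω = -0.2079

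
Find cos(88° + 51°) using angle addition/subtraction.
cos(88° + 51°) = cos 88° cos 51° - sin 88° sin 51° = -0.7547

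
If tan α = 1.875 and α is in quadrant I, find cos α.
cos α = 0.4706 (using tan²α + 1 = sec²α)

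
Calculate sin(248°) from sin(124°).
sin(248°) = 2 sin 124° cos 124° = -0.9272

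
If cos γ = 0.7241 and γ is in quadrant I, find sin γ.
sin γ = 0.6897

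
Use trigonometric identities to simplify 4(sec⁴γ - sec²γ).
4(sec⁴γ - sec²γ) = 4(tan⁴γ + tan²γ) (using Pythagorean)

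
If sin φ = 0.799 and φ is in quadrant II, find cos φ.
cos φ = -0.6013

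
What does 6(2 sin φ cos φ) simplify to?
6(2 sin φ cos φ) = 6(sin(2φ)) (using Double angle)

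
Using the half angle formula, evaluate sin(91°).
sin(91°) = √((1 - cos 182°)/2) = 0.9998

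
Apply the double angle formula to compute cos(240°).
cos(240°) = cos²120° - sin²120° = -1/2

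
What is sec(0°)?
sec(0°) = 1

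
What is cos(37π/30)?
cos(37π/30) = -0.7431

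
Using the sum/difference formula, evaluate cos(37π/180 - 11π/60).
cos(37π/180 - 11π/60) = cos 37π/180 cos 11π/60 + sin 37π/180 sin 11π/60 = 0.9976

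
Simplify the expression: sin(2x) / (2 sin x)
sin(2x) / (2 sin x) = cos x (using Double angle)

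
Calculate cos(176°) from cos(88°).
cos(176°) = cos²88° - sin²88° = -0.9976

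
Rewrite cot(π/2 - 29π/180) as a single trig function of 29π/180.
cot(π/2 - 29π/180) = tan(29π/180)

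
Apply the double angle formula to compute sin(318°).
sin(318°) = 2 sin 159° cos 159° = -0.6691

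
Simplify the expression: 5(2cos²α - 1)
5(2cos²α - 1) = 5(cos(2α)) (using Double angle)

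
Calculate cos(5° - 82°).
cos(5° - 82°) = cos 5° cos 82° + sin 5° sin 82° = 0.225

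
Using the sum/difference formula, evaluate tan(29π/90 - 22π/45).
tan(29π/90 - 22π/45) = (tan 29π/90 - tan 22π/45)/(1 + tan 29π/90 tan 22π/45) = -√3/3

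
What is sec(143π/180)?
sec(143π/180) = -1.252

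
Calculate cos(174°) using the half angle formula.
cos(174°) = -√((1 + cos 348°)/2) = -0.9945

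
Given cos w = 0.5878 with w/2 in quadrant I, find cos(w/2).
cos(w/2) = ±√((1 + cos w)/2); positive since w/2 ∈ QI, so cos(w/2) = 0.891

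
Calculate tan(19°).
tan(19°) = 0.3443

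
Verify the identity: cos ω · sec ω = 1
LHS = cos ω · (1/cos ω) = 1 = RHS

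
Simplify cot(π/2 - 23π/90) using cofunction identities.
cot(π/2 - 23π/90) = tan(23π/90)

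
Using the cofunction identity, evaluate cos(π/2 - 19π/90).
cos(π/2 - 19π/90) = sin(19π/90) = 0.6157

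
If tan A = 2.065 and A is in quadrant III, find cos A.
cos A = -0.4358 (using tan²A + 1 = sec²A)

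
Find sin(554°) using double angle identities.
sin(554°) = 2 sin 277° cos 277° = -0.2419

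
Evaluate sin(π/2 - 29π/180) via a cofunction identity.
sin(π/2 - 29π/180) = cos(29π/180) = 0.8746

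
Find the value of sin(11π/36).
sin(11π/36) = 0.8192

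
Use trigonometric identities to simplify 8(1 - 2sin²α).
8(1 - 2sin²α) = 8(cos(2α)) (using Double angle)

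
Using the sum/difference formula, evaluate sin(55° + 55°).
sin(55° + 55°) = sin 55° cos 55° + cos 55° sin 55° = 0.9397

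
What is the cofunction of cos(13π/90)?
cos(13π/90) = sin(π/2 - 13π/90) = sin(16π/45)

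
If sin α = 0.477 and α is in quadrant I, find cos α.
cos α = 0.8789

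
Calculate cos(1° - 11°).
cos(1° - 11°) = cos 1° cos 11° + sin 1° sin 11° = 0.9848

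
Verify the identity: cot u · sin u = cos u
LHS = (cos u/sin u) · sin u = cos u = RHS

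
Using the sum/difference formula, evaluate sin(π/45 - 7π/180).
sin(π/45 - 7π/180) = sin π/45 cos 7π/180 - cos π/45 sin 7π/180 = -0.05234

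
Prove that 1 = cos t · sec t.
RHS = cos t · (1/cos t) = 1 = LHS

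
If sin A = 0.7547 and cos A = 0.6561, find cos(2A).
cos(2A) = cos²A - sin²A = -0.1391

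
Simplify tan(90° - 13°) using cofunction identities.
tan(90° - 13°) = cot(13°)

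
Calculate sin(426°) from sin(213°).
sin(426°) = 2 sin 213° cos 213° = 0.9135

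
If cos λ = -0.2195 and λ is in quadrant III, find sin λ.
sin λ = -0.9756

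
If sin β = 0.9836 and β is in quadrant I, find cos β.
cos β = 0.1804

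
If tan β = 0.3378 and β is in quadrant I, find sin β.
sin β = 0.32 (using tan²β + 1 = sec²β)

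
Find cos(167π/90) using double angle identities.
cos(167π/90) = cos²167π/180 - sin²167π/180 = 0.8988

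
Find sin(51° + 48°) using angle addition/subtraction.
sin(51° + 48°) = sin 51° cos 48° + cos 51° sin 48° = 0.9877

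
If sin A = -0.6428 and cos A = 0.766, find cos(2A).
cos(2A) = cos²A - sin²A = 0.1736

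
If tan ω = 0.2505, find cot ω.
cot ω = 1/tan ω = 3.992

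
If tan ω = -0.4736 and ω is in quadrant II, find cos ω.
cos ω = -0.9038 (using tan²ω + 1 = sec²ω)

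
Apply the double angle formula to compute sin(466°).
sin(466°) = 2 sin 233° cos 233° = 0.9613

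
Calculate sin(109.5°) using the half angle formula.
sin(109.5°) = √((1 - cos 219°)/2) = 0.9426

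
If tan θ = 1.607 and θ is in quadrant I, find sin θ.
sin θ = 0.849 (using tan²θ + 1 = sec²θ)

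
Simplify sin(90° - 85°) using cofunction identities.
sin(90° - 85°) = cos(85°)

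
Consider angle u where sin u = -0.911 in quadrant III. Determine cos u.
cos u = ±√(1 - sin²u) = -0.4124 (negative in QIII)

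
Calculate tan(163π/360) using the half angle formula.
tan(163π/360) = sin 163π/180 / (1 + cos 163π/180) = 6.691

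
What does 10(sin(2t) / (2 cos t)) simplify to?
10(sin(2t) / (2 cos t)) = 10(sin t) (using Double angle)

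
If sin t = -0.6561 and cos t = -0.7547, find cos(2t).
cos(2t) = cos²t - sin²t = 0.1391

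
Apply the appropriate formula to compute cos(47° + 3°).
cos(47° + 3°) = cos 47° cos 3° - sin 47° sin 3° = 0.6428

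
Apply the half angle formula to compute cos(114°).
cos(114°) = -√((1 + cos 228°)/2) = -0.4067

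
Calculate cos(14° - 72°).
cos(14° - 72°) = cos 14° cos 72° + sin 14° sin 72° = 0.5299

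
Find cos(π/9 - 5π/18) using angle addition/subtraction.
cos(π/9 - 5π/18) = cos π/9 cos 5π/18 + sin π/9 sin 5π/18 = √3/2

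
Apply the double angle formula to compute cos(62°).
cos(62°) = cos²31° - sin²31° = 0.4695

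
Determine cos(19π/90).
cos(19π/90) = 0.788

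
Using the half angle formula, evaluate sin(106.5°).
sin(106.5°) = √((1 - cos 213°)/2) = 0.9588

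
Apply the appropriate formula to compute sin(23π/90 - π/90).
sin(23π/90 - π/90) = sin 23π/90 cos π/90 - cos 23π/90 sin π/90 = 0.6947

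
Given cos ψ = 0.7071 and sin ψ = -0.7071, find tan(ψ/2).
tan(ψ/2) = sin ψ / (1 + cos ψ) = -0.4142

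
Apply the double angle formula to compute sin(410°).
sin(410°) = 2 sin 205° cos 205° = 0.766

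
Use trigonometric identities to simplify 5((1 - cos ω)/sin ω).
5((1 - cos ω)/sin ω) = 5(tan(ω/2)) (using Half angle)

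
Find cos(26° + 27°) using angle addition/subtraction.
cos(26° + 27°) = cos 26° cos 27° - sin 26° sin 27° = 0.6018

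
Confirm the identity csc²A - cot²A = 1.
LHS = 1/sin²A - cos²A/sin²A = (1 - cos²A)/sin²A = sin²A/sin²A = 1 = RHS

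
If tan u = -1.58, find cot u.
cot u = 1/tan u = -0.6329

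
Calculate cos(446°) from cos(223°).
cos(446°) = cos²223° - sin²223° = 0.06976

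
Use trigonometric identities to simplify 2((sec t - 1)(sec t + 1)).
2((sec t - 1)(sec t + 1)) = 2(tan²t) (using Diff. of squares)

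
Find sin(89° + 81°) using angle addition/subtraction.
sin(89° + 81°) = sin 89° cos 81° + cos 89° sin 81° = 0.1736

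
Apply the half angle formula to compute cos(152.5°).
cos(152.5°) = -√((1 + cos 305°)/2) = -0.887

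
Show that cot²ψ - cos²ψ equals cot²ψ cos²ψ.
LHS = cos²ψ/sin²ψ - cos²ψ = cos²ψ(1/sin²ψ - 1) = cos²ψ · (1 - sin²ψ)/sin²ψ = cos²ψ · cos²ψ/sin²ψ = cos²ψ · cot²ψ = RHS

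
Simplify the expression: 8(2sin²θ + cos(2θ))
8(2sin²θ + cos(2θ)) = 8 (using Double angle)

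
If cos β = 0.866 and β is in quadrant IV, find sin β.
sin β = -0.5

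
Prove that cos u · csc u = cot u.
LHS = cos u · (1/sin u) = cos u/sin u = cot u = RHS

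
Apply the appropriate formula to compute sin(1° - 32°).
sin(1° - 32°) = sin 1° cos 32° - cos 1° sin 32° = -0.515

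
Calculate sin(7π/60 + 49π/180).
sin(7π/60 + 49π/180) = sin 7π/60 cos 49π/180 + cos 7π/60 sin 49π/180 = 0.9397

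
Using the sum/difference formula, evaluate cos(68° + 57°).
cos(68° + 57°) = cos 68° cos 57° - sin 68° sin 57° = -0.5736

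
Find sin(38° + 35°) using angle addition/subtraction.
sin(38° + 35°) = sin 38° cos 35° + cos 38° sin 35° = 0.9563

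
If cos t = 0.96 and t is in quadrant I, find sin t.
sin t = 0.28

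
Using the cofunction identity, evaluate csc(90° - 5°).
csc(90° - 5°) = sec(5°) = 1.004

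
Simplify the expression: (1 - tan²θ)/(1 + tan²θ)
(1 - tan²θ)/(1 + tan²θ) = cos(2θ) (using Double angle)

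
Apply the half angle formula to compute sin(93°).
sin(93°) = √((1 - cos 186°)/2) = 0.9986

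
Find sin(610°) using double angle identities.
sin(610°) = 2 sin 305° cos 305° = -0.9397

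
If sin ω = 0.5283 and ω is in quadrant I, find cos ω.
cos ω = 0.8491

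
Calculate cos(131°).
cos(131°) = -0.6561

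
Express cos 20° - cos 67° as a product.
cos 20° - cos 67° = -2 sin(43.5°) sin(-23.5°)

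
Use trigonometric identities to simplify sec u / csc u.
sec u / csc u = tan u (using Reciprocal identities)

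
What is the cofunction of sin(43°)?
sin(43°) = cos(90° - 43°) = cos(47°)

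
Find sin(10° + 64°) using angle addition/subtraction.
sin(10° + 64°) = sin 10° cos 64° + cos 10° sin 64° = 0.9613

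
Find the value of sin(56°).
sin(56°) = 0.829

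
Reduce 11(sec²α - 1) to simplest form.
11(sec²α - 1) = 11(tan²α) (using Pythagorean identity)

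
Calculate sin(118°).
sin(118°) = 0.8829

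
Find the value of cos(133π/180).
cos(133π/180) = -0.682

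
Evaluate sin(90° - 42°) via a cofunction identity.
sin(90° - 42°) = cos(42°) = 0.7431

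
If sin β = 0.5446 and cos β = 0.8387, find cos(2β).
cos(2β) = cos²β - sin²β = 0.4068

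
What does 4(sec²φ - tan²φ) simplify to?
4(sec²φ - tan²φ) = 4 (using Pythagorean identity)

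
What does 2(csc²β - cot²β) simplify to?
2(csc²β - cot²β) = 2 (using Pythagorean identity)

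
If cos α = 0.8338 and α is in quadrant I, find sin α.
sin α = 0.5521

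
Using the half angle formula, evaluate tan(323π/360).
tan(323π/360) = sin 323π/180 / (1 + cos 323π/180) = -0.3346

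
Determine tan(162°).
tan(162°) = -0.3249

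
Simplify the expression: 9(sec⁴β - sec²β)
9(sec⁴β - sec²β) = 9(tan⁴β + tan²β) (using Pythagorean)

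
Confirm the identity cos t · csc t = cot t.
LHS = cos t · (1/sin t) = cos t/sin t = cot t = RHS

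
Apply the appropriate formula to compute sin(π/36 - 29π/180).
sin(π/36 - 29π/180) = sin π/36 cos 29π/180 - cos π/36 sin 29π/180 = -0.4067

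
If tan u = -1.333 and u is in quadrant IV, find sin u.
sin u = -0.7999 (using tan²u + 1 = sec²u)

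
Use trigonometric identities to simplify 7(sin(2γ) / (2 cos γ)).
7(sin(2γ) / (2 cos γ)) = 7(sin γ) (using Double angle)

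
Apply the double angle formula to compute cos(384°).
cos(384°) = 2cos²192° - 1 = 0.9135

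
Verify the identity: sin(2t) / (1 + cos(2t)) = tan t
LHS = 2 sin t cos t / (2cos²t) = sin t/cos t = tan t = RHS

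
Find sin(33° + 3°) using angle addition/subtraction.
sin(33° + 3°) = sin 33° cos 3° + cos 33° sin 3° = 0.5878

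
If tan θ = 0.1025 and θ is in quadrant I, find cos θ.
cos θ = 0.9948 (using tan²θ + 1 = sec²θ)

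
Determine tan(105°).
tan(105°) = -(2+√3)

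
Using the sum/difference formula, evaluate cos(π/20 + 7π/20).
cos(π/20 + 7π/20) = cos π/20 cos 7π/20 - sin π/20 sin 7π/20 = 0.309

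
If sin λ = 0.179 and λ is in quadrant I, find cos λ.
cos λ = 0.9838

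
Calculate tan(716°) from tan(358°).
tan(716°) = 2 tan 358° / (1 - tan²358°) = -0.06993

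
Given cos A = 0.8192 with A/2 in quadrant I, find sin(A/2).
sin(A/2) = ±√((1 - cos A)/2); positive since A/2 ∈ QI, so sin(A/2) = 0.3007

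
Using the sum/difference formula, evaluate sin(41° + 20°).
sin(41° + 20°) = sin 41° cos 20° + cos 41° sin 20° = 0.8746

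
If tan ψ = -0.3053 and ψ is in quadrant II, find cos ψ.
cos ψ = -0.9564 (using tan²ψ + 1 = sec²ψ)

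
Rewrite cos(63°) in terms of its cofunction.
cos(63°) = sin(90° - 63°) = sin(27°)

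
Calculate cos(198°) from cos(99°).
cos(198°) = cos²99° - sin²99° = -0.9511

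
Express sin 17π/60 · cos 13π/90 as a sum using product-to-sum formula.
sin 17π/60 cos 13π/90 = (1/2)[sin(17π/60+13π/90) + sin(17π/60-13π/90)]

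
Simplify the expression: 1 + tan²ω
1 + tan²ω = sec²ω (using Pythagorean identity)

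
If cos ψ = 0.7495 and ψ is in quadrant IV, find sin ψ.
sin ψ = -0.662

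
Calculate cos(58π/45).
cos(58π/45) = -0.6157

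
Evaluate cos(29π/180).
cos(29π/180) = 0.8746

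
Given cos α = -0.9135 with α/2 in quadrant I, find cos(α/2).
cos(α/2) = ±√((1 + cos α)/2); positive since α/2 ∈ QI, so cos(α/2) = 0.208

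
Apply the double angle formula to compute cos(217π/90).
cos(217π/90) = cos²217π/180 - sin²217π/180 = 0.2756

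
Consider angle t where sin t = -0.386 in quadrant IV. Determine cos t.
cos t = √(1 - sin²t) = 0.9225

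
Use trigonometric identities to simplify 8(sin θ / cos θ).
8(sin θ / cos θ) = 8(tan θ) (using Quotient identity)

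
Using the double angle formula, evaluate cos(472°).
cos(472°) = cos²236° - sin²236° = -0.3746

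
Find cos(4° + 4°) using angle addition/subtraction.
cos(4° + 4°) = cos 4° cos 4° - sin 4° sin 4° = 0.9903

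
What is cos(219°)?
cos(219°) = -0.7771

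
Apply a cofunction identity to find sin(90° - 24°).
sin(90° - 24°) = cos(24°) = 0.9135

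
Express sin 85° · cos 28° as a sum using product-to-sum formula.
sin 85° cos 28° = (1/2)[sin(85°+28°) + sin(85°-28°)]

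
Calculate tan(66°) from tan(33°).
tan(66°) = 2 tan 33° / (1 - tan²33°) = 2.246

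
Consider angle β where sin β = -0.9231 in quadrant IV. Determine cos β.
cos β = √(1 - sin²β) = 0.3846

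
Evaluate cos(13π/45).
cos(13π/45) = 0.6157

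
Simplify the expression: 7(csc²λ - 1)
7(csc²λ - 1) = 7(cot²λ) (using Pythagorean identity)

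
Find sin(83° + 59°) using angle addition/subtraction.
sin(83° + 59°) = sin 83° cos 59° + cos 83° sin 59° = 0.6157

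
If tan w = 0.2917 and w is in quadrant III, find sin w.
sin w = -0.28 (using tan²w + 1 = sec²w)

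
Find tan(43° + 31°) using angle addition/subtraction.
tan(43° + 31°) = (tan 43° + tan 31°)/(1 - tan 43° tan 31°) = 3.487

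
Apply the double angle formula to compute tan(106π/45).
tan(106π/45) = 2 tan 53π/45 / (1 - tan²53π/45) = 2.05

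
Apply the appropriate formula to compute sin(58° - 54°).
sin(58° - 54°) = sin 58° cos 54° - cos 58° sin 54° = 0.06976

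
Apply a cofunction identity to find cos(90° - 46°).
cos(90° - 46°) = sin(46°) = 0.7193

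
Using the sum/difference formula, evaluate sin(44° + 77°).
sin(44° + 77°) = sin 44° cos 77° + cos 44° sin 77° = 0.8572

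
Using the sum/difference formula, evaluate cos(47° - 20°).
cos(47° - 20°) = cos 47° cos 20° + sin 47° sin 20° = 0.891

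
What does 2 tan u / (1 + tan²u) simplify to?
2 tan u / (1 + tan²u) = sin(2u) (using Double angle)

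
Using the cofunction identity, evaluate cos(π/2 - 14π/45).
cos(π/2 - 14π/45) = sin(14π/45) = 0.829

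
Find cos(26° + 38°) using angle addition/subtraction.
cos(26° + 38°) = cos 26° cos 38° - sin 26° sin 38° = 0.4384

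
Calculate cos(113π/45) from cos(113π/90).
cos(113π/45) = 1 - 2sin²113π/90 = -0.0349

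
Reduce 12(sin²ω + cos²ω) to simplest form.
12(sin²ω + cos²ω) = 12 (using Pythagorean identity)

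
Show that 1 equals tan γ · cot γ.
RHS = (sin γ/cos γ) · (cos γ/sin γ) = 1 = LHS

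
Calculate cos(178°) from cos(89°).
cos(178°) = cos²89° - sin²89° = -0.9994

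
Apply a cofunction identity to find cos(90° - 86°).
cos(90° - 86°) = sin(86°) = 0.9976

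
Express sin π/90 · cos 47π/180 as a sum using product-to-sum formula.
sin π/90 cos 47π/180 = (1/2)[sin(π/90+47π/180) + sin(π/90-47π/180)]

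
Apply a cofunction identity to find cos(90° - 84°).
cos(90° - 84°) = sin(84°) = 0.9945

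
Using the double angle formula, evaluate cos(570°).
cos(570°) = cos²285° - sin²285° = -√3/2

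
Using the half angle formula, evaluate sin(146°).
sin(146°) = √((1 - cos 292°)/2) = 0.5592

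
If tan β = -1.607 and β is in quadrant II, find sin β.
sin β = 0.849 (using tan²β + 1 = sec²β)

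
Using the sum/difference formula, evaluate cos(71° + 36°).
cos(71° + 36°) = cos 71° cos 36° - sin 71° sin 36° = -0.2924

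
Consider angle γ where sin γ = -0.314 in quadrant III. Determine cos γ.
cos γ = ±√(1 - sin²γ) = -0.9494 (negative in QIII)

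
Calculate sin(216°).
sin(216°) = -0.5878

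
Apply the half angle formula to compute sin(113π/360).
sin(113π/360) = √((1 - cos 113π/180)/2) = 0.8339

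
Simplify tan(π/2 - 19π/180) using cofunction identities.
tan(π/2 - 19π/180) = cot(19π/180)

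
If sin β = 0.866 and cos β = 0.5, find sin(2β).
sin(2β) = 2 sin β cos β = 0.866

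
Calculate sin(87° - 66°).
sin(87° - 66°) = sin 87° cos 66° - cos 87° sin 66° = 0.3584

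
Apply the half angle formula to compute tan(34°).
tan(34°) = sin 68° / (1 + cos 68°) = 0.6745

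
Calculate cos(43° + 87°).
cos(43° + 87°) = cos 43° cos 87° - sin 43° sin 87° = -0.6428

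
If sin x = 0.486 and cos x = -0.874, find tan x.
tan x = sin x / cos x = -0.5561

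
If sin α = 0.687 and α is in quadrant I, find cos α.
cos α = 0.7267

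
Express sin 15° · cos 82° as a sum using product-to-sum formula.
sin 15° cos 82° = (1/2)[sin(15°+82°) + sin(15°-82°)]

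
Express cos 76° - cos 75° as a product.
cos 76° - cos 75° = -2 sin(75.5°) sin(0.5°)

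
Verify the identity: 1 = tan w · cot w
RHS = (sin w/cos w) · (cos w/sin w) = 1 = LHS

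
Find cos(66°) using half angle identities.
cos(66°) = √((1 + cos 132°)/2) = 0.4067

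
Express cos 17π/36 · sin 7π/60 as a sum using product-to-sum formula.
cos 17π/36 sin 7π/60 = (1/2)[sin(17π/36+7π/60) - sin(17π/36-7π/60)]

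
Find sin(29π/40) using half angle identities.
sin(29π/40) = √((1 - cos 29π/20)/2) = 0.7604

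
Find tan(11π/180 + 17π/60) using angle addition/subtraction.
tan(11π/180 + 17π/60) = (tan 11π/180 + tan 17π/60)/(1 - tan 11π/180 tan 17π/60) = 1.881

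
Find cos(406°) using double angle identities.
cos(406°) = cos²203° - sin²203° = 0.6947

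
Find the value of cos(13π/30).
cos(13π/30) = 0.2079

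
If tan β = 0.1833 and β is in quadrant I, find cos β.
cos β = 0.9836 (using tan²β + 1 = sec²β)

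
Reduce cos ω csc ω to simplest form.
cos ω csc ω = cot ω (using Reciprocal + quotient)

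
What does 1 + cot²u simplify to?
1 + cot²u = csc²u (using Pythagorean identity)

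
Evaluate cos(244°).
cos(244°) = -0.4384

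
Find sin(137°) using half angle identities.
sin(137°) = √((1 - cos 274°)/2) = 0.682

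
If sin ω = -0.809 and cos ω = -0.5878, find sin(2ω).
sin(2ω) = 2 sin ω cos ω = 0.9511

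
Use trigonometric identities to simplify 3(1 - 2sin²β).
3(1 - 2sin²β) = 3(cos(2β)) (using Double angle)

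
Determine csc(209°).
csc(209°) = -2.063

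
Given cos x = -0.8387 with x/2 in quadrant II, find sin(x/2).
sin(x/2) = ±√((1 - cos x)/2); positive since x/2 ∈ QII, so sin(x/2) = 0.9588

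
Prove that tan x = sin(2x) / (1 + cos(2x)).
RHS = 2 sin x cos x / (2cos²x) = sin x/cos x = tan x = LHS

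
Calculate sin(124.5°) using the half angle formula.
sin(124.5°) = √((1 - cos 249°)/2) = 0.8241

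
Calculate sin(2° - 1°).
sin(2° - 1°) = sin 2° cos 1° - cos 2° sin 1° = 0.01745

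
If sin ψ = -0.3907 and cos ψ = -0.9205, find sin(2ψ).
sin(2ψ) = 2 sin ψ cos ψ = 0.7193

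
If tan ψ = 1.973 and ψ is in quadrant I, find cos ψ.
cos ψ = 0.4521 (using tan²ψ + 1 = sec²ψ)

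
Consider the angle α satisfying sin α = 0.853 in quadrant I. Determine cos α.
cos α = √(1 - sin²α) = 0.5219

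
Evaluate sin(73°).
sin(73°) = 0.9563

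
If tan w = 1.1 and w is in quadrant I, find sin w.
sin w = 0.7399 (using tan²w + 1 = sec²w)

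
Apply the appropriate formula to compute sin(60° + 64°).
sin(60° + 64°) = sin 60° cos 64° + cos 60° sin 64° = 0.829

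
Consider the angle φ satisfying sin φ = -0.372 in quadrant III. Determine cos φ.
cos φ = ±√(1 - sin²φ) = -0.9282 (negative in QIII)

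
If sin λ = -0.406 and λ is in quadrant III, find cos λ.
cos λ = -0.9139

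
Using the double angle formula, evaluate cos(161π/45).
cos(161π/45) = cos²161π/90 - sin²161π/90 = 0.2419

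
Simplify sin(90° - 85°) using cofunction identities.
sin(90° - 85°) = cos(85°)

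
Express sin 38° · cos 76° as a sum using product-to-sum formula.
sin 38° cos 76° = (1/2)[sin(38°+76°) + sin(38°-76°)]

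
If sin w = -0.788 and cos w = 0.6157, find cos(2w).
cos(2w) = cos²w - sin²w = -0.2419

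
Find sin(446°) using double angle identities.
sin(446°) = 2 sin 223° cos 223° = 0.9976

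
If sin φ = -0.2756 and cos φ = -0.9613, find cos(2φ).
cos(2φ) = cos²φ - sin²φ = 0.8481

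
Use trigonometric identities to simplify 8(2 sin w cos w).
8(2 sin w cos w) = 8(sin(2w)) (using Double angle)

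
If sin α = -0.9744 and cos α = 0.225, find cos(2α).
cos(2α) = cos²α - sin²α = -0.8988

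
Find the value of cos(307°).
cos(307°) = 0.6018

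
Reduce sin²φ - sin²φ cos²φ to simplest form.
sin²φ - sin²φ cos²φ = sin⁴φ (using Factoring)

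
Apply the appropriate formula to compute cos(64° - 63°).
cos(64° - 63°) = cos 64° cos 63° + sin 64° sin 63° = 0.9998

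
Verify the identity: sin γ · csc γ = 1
LHS = sin γ · (1/sin γ) = 1 = RHS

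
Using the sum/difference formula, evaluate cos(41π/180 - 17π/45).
cos(41π/180 - 17π/45) = cos 41π/180 cos 17π/45 + sin 41π/180 sin 17π/45 = 0.891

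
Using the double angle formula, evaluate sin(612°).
sin(612°) = 2 sin 306° cos 306° = -0.9511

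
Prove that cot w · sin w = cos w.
LHS = (cos w/sin w) · sin w = cos w = RHS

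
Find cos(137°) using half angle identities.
cos(137°) = -√((1 + cos 274°)/2) = -0.7314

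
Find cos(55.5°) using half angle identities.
cos(55.5°) = √((1 + cos 111°)/2) = 0.5664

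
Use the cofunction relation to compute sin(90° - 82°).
sin(90° - 82°) = cos(82°) = 0.1392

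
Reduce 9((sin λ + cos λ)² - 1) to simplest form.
9((sin λ + cos λ)² - 1) = 9(sin(2λ)) (using Pythagorean + double angle)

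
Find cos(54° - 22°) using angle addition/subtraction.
cos(54° - 22°) = cos 54° cos 22° + sin 54° sin 22° = 0.848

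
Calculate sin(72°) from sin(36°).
sin(72°) = 2 sin 36° cos 36° = 0.9511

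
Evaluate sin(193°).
sin(193°) = -0.225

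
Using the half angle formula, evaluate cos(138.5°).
cos(138.5°) = -√((1 + cos 277°)/2) = -0.749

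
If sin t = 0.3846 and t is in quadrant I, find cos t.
cos t = 0.9231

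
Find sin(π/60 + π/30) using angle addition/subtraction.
sin(π/60 + π/30) = sin π/60 cos π/30 + cos π/60 sin π/30 = 0.1564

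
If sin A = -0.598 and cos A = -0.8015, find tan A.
tan A = sin A / cos A = 0.7461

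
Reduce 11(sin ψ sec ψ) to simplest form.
11(sin ψ sec ψ) = 11(tan ψ) (using Reciprocal + quotient)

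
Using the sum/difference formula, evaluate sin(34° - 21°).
sin(34° - 21°) = sin 34° cos 21° - cos 34° sin 21° = 0.225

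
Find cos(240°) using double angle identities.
cos(240°) = cos²120° - sin²120° = -1/2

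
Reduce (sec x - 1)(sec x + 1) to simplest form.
(sec x - 1)(sec x + 1) = tan²x (using Diff. of squares)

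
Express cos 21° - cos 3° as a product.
cos 21° - cos 3° = -2 sin(12°) sin(9°)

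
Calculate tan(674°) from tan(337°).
tan(674°) = 2 tan 337° / (1 - tan²337°) = -1.036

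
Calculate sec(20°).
sec(20°) = 1.064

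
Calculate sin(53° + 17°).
sin(53° + 17°) = sin 53° cos 17° + cos 53° sin 17° = 0.9397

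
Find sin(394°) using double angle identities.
sin(394°) = 2 sin 197° cos 197° = 0.5592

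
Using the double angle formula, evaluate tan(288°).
tan(288°) = 2 tan 144° / (1 - tan²144°) = -3.078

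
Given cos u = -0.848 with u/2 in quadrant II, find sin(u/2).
sin(u/2) = ±√((1 - cos u)/2); positive since u/2 ∈ QII, so sin(u/2) = 0.9612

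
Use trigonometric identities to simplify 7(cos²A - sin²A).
7(cos²A - sin²A) = 7(cos(2A)) (using Double angle)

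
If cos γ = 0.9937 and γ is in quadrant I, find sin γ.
sin γ = 0.1121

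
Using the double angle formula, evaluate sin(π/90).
sin(π/90) = 2 sin π/180 cos π/180 = 0.0349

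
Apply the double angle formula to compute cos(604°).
cos(604°) = cos²302° - sin²302° = -0.4384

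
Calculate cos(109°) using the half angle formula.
cos(109°) = -√((1 + cos 218°)/2) = -0.3256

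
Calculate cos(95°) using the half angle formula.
cos(95°) = -√((1 + cos 190°)/2) = -0.08716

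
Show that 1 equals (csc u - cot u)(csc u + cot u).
RHS = csc²u - cot²u = (1 + cot²u) - cot²u = 1 = LHS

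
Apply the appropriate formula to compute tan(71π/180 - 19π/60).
tan(71π/180 - 19π/60) = (tan 71π/180 - tan 19π/60)/(1 + tan 71π/180 tan 19π/60) = 0.2493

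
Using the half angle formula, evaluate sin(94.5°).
sin(94.5°) = √((1 - cos 189°)/2) = 0.9969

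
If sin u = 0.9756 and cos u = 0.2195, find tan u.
tan u = sin u / cos u = 4.445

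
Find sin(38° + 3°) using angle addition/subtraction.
sin(38° + 3°) = sin 38° cos 3° + cos 38° sin 3° = 0.6561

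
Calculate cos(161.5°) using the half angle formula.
cos(161.5°) = -√((1 + cos 323°)/2) = -0.9483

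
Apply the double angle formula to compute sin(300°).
sin(300°) = 2 sin 150° cos 150° = -√3/2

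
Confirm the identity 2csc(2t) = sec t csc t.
LHS = 2/sin(2t) = 2/(2 sin t cos t) = 1/(sin t cos t) = (1/cos t)(1/sin t) = sec t csc t = RHS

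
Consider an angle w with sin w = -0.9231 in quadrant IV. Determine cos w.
cos w = √(1 - sin²w) = 0.3846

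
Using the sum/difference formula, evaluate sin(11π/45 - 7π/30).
sin(11π/45 - 7π/30) = sin 11π/45 cos 7π/30 - cos 11π/45 sin 7π/30 = 0.0349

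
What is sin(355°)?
sin(355°) = -0.08716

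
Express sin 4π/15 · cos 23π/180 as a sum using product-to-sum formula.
sin 4π/15 cos 23π/180 = (1/2)[sin(4π/15+23π/180) + sin(4π/15-23π/180)]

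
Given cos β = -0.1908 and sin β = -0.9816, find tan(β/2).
tan(β/2) = sin β / (1 + cos β) = -1.213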